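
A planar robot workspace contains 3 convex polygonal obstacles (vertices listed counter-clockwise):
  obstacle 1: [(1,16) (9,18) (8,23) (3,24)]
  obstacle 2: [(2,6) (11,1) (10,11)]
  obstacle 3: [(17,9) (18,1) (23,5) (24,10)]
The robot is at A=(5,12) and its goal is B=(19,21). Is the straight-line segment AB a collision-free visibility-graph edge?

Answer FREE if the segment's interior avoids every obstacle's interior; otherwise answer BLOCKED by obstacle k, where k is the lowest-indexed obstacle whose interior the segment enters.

FREE

Obstacle 1 [(1,16) (9,18) (8,23) (3,24)]:
  edge (1,16)–(9,18): clear
  edge (9,18)–(8,23): clear
  edge (8,23)–(3,24): clear
  edge (3,24)–(1,16): clear
  midpoint (12,33/2) outside
  → clear
Obstacle 2 [(2,6) (11,1) (10,11)]:
  edge (2,6)–(11,1): clear
  edge (11,1)–(10,11): clear
  edge (10,11)–(2,6): clear
  midpoint (12,33/2) outside
  → clear
Obstacle 3 [(17,9) (18,1) (23,5) (24,10)]:
  edge (17,9)–(18,1): clear
  edge (18,1)–(23,5): clear
  edge (23,5)–(24,10): clear
  edge (24,10)–(17,9): clear
  midpoint (12,33/2) outside
  → clear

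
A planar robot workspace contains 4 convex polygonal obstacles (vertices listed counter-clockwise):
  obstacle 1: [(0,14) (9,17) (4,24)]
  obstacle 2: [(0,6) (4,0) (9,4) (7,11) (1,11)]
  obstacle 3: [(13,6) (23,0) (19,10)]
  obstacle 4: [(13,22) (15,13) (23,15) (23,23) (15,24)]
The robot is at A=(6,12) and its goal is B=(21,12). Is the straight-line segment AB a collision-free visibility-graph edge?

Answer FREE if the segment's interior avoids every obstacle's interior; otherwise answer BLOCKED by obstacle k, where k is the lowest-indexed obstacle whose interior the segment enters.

Obstacle 1 [(0,14) (9,17) (4,24)]:
  edge (0,14)–(9,17): clear
  edge (9,17)–(4,24): clear
  edge (4,24)–(0,14): clear
  midpoint (27/2,12) outside
  → clear
Obstacle 2 [(0,6) (4,0) (9,4) (7,11) (1,11)]:
  edge (0,6)–(4,0): clear
  edge (4,0)–(9,4): clear
  edge (9,4)–(7,11): clear
  edge (7,11)–(1,11): clear
  edge (1,11)–(0,6): clear
  midpoint (27/2,12) outside
  → clear
Obstacle 3 [(13,6) (23,0) (19,10)]:
  edge (13,6)–(23,0): clear
  edge (23,0)–(19,10): clear
  edge (19,10)–(13,6): clear
  midpoint (27/2,12) outside
  → clear
Obstacle 4 [(13,22) (15,13) (23,15) (23,23) (15,24)]:
  edge (13,22)–(15,13): clear
  edge (15,13)–(23,15): clear
  edge (23,15)–(23,23): clear
  edge (23,23)–(15,24): clear
  edge (15,24)–(13,22): clear
  midpoint (27/2,12) outside
  → clear

FREE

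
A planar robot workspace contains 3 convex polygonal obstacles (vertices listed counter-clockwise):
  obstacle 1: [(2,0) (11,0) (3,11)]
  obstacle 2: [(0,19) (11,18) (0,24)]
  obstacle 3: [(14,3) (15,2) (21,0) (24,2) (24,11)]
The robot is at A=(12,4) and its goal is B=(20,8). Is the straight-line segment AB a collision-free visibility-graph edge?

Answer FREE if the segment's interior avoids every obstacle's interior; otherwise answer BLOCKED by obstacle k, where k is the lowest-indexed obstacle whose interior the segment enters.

Obstacle 1 [(2,0) (11,0) (3,11)]:
  edge (2,0)–(11,0): clear
  edge (11,0)–(3,11): clear
  edge (3,11)–(2,0): clear
  midpoint (16,6) outside
  → clear
Obstacle 2 [(0,19) (11,18) (0,24)]:
  edge (0,19)–(11,18): clear
  edge (11,18)–(0,24): clear
  edge (0,24)–(0,19): clear
  midpoint (16,6) outside
  → clear
Obstacle 3 [(14,3) (15,2) (21,0) (24,2) (24,11)]:
  edge (14,3)–(15,2): clear
  edge (15,2)–(21,0): clear
  edge (21,0)–(24,2): clear
  edge (24,2)–(24,11): clear
  edge (24,11)–(14,3): clear
  midpoint (16,6) outside
  → clear

FREE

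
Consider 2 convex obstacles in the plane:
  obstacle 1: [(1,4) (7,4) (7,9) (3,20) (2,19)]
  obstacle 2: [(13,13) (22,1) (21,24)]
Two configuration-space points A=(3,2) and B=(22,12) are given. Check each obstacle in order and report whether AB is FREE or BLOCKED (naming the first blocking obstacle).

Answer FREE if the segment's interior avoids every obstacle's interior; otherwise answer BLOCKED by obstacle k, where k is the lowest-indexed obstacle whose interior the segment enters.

Obstacle 1 [(1,4) (7,4) (7,9) (3,20) (2,19)]:
  edge (1,4)–(7,4): crosses AB
  edge (7,4)–(7,9): crosses AB
  edge (7,9)–(3,20): clear
  edge (3,20)–(2,19): clear
  edge (2,19)–(1,4): clear
  → BLOCKED
Obstacle 2 [(13,13) (22,1) (21,24)]:
  edge (13,13)–(22,1): crosses AB
  edge (22,1)–(21,24): crosses AB
  edge (21,24)–(13,13): clear
  → BLOCKED

BLOCKED by obstacle 1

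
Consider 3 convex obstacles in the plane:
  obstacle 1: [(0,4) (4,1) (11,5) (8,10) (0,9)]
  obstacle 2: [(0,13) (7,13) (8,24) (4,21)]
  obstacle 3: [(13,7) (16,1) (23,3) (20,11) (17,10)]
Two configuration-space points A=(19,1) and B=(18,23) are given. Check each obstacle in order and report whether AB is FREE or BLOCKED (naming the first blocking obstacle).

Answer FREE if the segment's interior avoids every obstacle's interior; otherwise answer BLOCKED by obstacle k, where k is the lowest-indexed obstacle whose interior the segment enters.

Obstacle 1 [(0,4) (4,1) (11,5) (8,10) (0,9)]:
  edge (0,4)–(4,1): clear
  edge (4,1)–(11,5): clear
  edge (11,5)–(8,10): clear
  edge (8,10)–(0,9): clear
  edge (0,9)–(0,4): clear
  midpoint (37/2,12) outside
  → clear
Obstacle 2 [(0,13) (7,13) (8,24) (4,21)]:
  edge (0,13)–(7,13): clear
  edge (7,13)–(8,24): clear
  edge (8,24)–(4,21): clear
  edge (4,21)–(0,13): clear
  midpoint (37/2,12) outside
  → clear
Obstacle 3 [(13,7) (16,1) (23,3) (20,11) (17,10)]:
  edge (13,7)–(16,1): clear
  edge (16,1)–(23,3): crosses AB
  edge (23,3)–(20,11): clear
  edge (20,11)–(17,10): crosses AB
  edge (17,10)–(13,7): clear
  → BLOCKED

BLOCKED by obstacle 3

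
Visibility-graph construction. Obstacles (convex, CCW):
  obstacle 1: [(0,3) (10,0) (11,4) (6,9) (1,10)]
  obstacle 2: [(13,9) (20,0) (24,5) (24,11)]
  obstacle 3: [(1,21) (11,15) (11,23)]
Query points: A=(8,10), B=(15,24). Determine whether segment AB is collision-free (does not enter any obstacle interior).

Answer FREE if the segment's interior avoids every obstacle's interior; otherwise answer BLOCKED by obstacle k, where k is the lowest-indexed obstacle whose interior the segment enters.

Obstacle 1 [(0,3) (10,0) (11,4) (6,9) (1,10)]:
  edge (0,3)–(10,0): clear
  edge (10,0)–(11,4): clear
  edge (11,4)–(6,9): clear
  edge (6,9)–(1,10): clear
  edge (1,10)–(0,3): clear
  midpoint (23/2,17) outside
  → clear
Obstacle 2 [(13,9) (20,0) (24,5) (24,11)]:
  edge (13,9)–(20,0): clear
  edge (20,0)–(24,5): clear
  edge (24,5)–(24,11): clear
  edge (24,11)–(13,9): clear
  midpoint (23/2,17) outside
  → clear
Obstacle 3 [(1,21) (11,15) (11,23)]:
  edge (1,21)–(11,15): crosses AB
  edge (11,15)–(11,23): crosses AB
  edge (11,23)–(1,21): clear
  → BLOCKED

BLOCKED by obstacle 3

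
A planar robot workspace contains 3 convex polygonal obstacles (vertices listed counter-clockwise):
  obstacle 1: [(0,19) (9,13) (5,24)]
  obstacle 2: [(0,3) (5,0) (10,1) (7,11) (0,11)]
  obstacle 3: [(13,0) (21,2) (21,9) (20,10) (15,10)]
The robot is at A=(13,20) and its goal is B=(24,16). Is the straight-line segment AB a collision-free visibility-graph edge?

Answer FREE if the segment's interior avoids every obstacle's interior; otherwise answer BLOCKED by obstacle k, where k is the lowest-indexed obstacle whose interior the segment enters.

Obstacle 1 [(0,19) (9,13) (5,24)]:
  edge (0,19)–(9,13): clear
  edge (9,13)–(5,24): clear
  edge (5,24)–(0,19): clear
  midpoint (37/2,18) outside
  → clear
Obstacle 2 [(0,3) (5,0) (10,1) (7,11) (0,11)]:
  edge (0,3)–(5,0): clear
  edge (5,0)–(10,1): clear
  edge (10,1)–(7,11): clear
  edge (7,11)–(0,11): clear
  edge (0,11)–(0,3): clear
  midpoint (37/2,18) outside
  → clear
Obstacle 3 [(13,0) (21,2) (21,9) (20,10) (15,10)]:
  edge (13,0)–(21,2): clear
  edge (21,2)–(21,9): clear
  edge (21,9)–(20,10): clear
  edge (20,10)–(15,10): clear
  edge (15,10)–(13,0): clear
  midpoint (37/2,18) outside
  → clear

FREE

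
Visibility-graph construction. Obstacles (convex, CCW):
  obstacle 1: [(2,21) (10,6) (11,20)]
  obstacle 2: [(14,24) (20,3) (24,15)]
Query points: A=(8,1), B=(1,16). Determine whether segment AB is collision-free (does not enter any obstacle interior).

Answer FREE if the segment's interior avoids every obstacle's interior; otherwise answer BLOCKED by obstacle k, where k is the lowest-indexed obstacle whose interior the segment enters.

Obstacle 1 [(2,21) (10,6) (11,20)]:
  edge (2,21)–(10,6): clear
  edge (10,6)–(11,20): clear
  edge (11,20)–(2,21): clear
  midpoint (9/2,17/2) outside
  → clear
Obstacle 2 [(14,24) (20,3) (24,15)]:
  edge (14,24)–(20,3): clear
  edge (20,3)–(24,15): clear
  edge (24,15)–(14,24): clear
  midpoint (9/2,17/2) outside
  → clear

FREE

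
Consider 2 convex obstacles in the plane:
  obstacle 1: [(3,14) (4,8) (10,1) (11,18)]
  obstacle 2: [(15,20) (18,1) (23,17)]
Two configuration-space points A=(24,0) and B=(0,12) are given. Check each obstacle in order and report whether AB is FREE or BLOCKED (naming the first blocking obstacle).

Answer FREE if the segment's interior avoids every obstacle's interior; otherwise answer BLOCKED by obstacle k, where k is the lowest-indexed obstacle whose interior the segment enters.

BLOCKED by obstacle 1

Obstacle 1 [(3,14) (4,8) (10,1) (11,18)]:
  edge (3,14)–(4,8): crosses AB
  edge (4,8)–(10,1): clear
  edge (10,1)–(11,18): crosses AB
  edge (11,18)–(3,14): clear
  → BLOCKED
Obstacle 2 [(15,20) (18,1) (23,17)]:
  edge (15,20)–(18,1): crosses AB
  edge (18,1)–(23,17): crosses AB
  edge (23,17)–(15,20): clear
  → BLOCKED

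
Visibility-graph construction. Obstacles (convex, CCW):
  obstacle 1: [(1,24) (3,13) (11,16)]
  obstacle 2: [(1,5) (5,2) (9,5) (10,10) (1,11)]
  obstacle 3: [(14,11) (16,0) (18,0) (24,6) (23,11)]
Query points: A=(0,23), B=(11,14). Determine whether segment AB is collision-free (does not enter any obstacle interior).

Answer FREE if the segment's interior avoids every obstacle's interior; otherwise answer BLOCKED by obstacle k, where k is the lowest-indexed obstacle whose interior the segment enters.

Obstacle 1 [(1,24) (3,13) (11,16)]:
  edge (1,24)–(3,13): crosses AB
  edge (3,13)–(11,16): crosses AB
  edge (11,16)–(1,24): clear
  → BLOCKED
Obstacle 2 [(1,5) (5,2) (9,5) (10,10) (1,11)]:
  edge (1,5)–(5,2): clear
  edge (5,2)–(9,5): clear
  edge (9,5)–(10,10): clear
  edge (10,10)–(1,11): clear
  edge (1,11)–(1,5): clear
  midpoint (11/2,37/2) outside
  → clear
Obstacle 3 [(14,11) (16,0) (18,0) (24,6) (23,11)]:
  edge (14,11)–(16,0): clear
  edge (16,0)–(18,0): clear
  edge (18,0)–(24,6): clear
  edge (24,6)–(23,11): clear
  edge (23,11)–(14,11): clear
  midpoint (11/2,37/2) outside
  → clear

BLOCKED by obstacle 1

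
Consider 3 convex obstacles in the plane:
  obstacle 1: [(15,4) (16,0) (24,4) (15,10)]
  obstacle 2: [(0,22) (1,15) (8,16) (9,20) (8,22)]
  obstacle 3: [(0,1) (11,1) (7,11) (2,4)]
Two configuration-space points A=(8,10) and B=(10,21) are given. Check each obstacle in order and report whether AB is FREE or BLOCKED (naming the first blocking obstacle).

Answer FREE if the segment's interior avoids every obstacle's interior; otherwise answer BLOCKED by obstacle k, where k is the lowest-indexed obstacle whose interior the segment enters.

FREE

Obstacle 1 [(15,4) (16,0) (24,4) (15,10)]:
  edge (15,4)–(16,0): clear
  edge (16,0)–(24,4): clear
  edge (24,4)–(15,10): clear
  edge (15,10)–(15,4): clear
  midpoint (9,31/2) outside
  → clear
Obstacle 2 [(0,22) (1,15) (8,16) (9,20) (8,22)]:
  edge (0,22)–(1,15): clear
  edge (1,15)–(8,16): clear
  edge (8,16)–(9,20): clear
  edge (9,20)–(8,22): clear
  edge (8,22)–(0,22): clear
  midpoint (9,31/2) outside
  → clear
Obstacle 3 [(0,1) (11,1) (7,11) (2,4)]:
  edge (0,1)–(11,1): clear
  edge (11,1)–(7,11): clear
  edge (7,11)–(2,4): clear
  edge (2,4)–(0,1): clear
  midpoint (9,31/2) outside
  → clear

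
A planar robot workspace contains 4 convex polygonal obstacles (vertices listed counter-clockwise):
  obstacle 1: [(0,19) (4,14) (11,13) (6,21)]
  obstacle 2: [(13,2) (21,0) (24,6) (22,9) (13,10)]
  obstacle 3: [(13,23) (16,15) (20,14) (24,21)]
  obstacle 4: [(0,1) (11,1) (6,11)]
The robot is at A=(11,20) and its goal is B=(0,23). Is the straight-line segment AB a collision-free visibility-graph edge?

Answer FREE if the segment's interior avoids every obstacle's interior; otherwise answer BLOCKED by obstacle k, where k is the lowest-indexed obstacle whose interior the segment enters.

Obstacle 1 [(0,19) (4,14) (11,13) (6,21)]:
  edge (0,19)–(4,14): clear
  edge (4,14)–(11,13): clear
  edge (11,13)–(6,21): clear
  edge (6,21)–(0,19): clear
  midpoint (11/2,43/2) outside
  → clear
Obstacle 2 [(13,2) (21,0) (24,6) (22,9) (13,10)]:
  edge (13,2)–(21,0): clear
  edge (21,0)–(24,6): clear
  edge (24,6)–(22,9): clear
  edge (22,9)–(13,10): clear
  edge (13,10)–(13,2): clear
  midpoint (11/2,43/2) outside
  → clear
Obstacle 3 [(13,23) (16,15) (20,14) (24,21)]:
  edge (13,23)–(16,15): clear
  edge (16,15)–(20,14): clear
  edge (20,14)–(24,21): clear
  edge (24,21)–(13,23): clear
  midpoint (11/2,43/2) outside
  → clear
Obstacle 4 [(0,1) (11,1) (6,11)]:
  edge (0,1)–(11,1): clear
  edge (11,1)–(6,11): clear
  edge (6,11)–(0,1): clear
  midpoint (11/2,43/2) outside
  → clear

FREE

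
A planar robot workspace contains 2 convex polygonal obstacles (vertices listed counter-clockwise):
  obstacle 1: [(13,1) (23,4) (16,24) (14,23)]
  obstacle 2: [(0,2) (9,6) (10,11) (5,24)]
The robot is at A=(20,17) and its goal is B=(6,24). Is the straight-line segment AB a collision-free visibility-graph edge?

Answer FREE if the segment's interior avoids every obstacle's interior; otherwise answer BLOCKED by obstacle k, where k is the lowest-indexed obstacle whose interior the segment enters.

BLOCKED by obstacle 1

Obstacle 1 [(13,1) (23,4) (16,24) (14,23)]:
  edge (13,1)–(23,4): clear
  edge (23,4)–(16,24): crosses AB
  edge (16,24)–(14,23): clear
  edge (14,23)–(13,1): crosses AB
  → BLOCKED
Obstacle 2 [(0,2) (9,6) (10,11) (5,24)]:
  edge (0,2)–(9,6): clear
  edge (9,6)–(10,11): clear
  edge (10,11)–(5,24): clear
  edge (5,24)–(0,2): clear
  midpoint (13,41/2) outside
  → clear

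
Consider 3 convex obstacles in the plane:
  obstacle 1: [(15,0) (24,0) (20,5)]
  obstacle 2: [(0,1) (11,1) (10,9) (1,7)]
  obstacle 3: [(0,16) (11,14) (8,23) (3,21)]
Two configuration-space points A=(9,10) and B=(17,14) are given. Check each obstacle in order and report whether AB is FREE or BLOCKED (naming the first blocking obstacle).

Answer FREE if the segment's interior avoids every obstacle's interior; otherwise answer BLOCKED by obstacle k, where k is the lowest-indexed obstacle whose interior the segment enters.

Obstacle 1 [(15,0) (24,0) (20,5)]:
  edge (15,0)–(24,0): clear
  edge (24,0)–(20,5): clear
  edge (20,5)–(15,0): clear
  midpoint (13,12) outside
  → clear
Obstacle 2 [(0,1) (11,1) (10,9) (1,7)]:
  edge (0,1)–(11,1): clear
  edge (11,1)–(10,9): clear
  edge (10,9)–(1,7): clear
  edge (1,7)–(0,1): clear
  midpoint (13,12) outside
  → clear
Obstacle 3 [(0,16) (11,14) (8,23) (3,21)]:
  edge (0,16)–(11,14): clear
  edge (11,14)–(8,23): clear
  edge (8,23)–(3,21): clear
  edge (3,21)–(0,16): clear
  midpoint (13,12) outside
  → clear

FREE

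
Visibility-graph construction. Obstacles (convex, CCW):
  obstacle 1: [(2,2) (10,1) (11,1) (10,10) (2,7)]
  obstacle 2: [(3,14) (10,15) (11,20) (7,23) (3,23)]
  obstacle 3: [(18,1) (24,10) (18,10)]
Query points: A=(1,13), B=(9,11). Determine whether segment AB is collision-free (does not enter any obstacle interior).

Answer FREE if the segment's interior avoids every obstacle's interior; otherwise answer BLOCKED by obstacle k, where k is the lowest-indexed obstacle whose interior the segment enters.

Obstacle 1 [(2,2) (10,1) (11,1) (10,10) (2,7)]:
  edge (2,2)–(10,1): clear
  edge (10,1)–(11,1): clear
  edge (11,1)–(10,10): clear
  edge (10,10)–(2,7): clear
  edge (2,7)–(2,2): clear
  midpoint (5,12) outside
  → clear
Obstacle 2 [(3,14) (10,15) (11,20) (7,23) (3,23)]:
  edge (3,14)–(10,15): clear
  edge (10,15)–(11,20): clear
  edge (11,20)–(7,23): clear
  edge (7,23)–(3,23): clear
  edge (3,23)–(3,14): clear
  midpoint (5,12) outside
  → clear
Obstacle 3 [(18,1) (24,10) (18,10)]:
  edge (18,1)–(24,10): clear
  edge (24,10)–(18,10): clear
  edge (18,10)–(18,1): clear
  midpoint (5,12) outside
  → clear

FREE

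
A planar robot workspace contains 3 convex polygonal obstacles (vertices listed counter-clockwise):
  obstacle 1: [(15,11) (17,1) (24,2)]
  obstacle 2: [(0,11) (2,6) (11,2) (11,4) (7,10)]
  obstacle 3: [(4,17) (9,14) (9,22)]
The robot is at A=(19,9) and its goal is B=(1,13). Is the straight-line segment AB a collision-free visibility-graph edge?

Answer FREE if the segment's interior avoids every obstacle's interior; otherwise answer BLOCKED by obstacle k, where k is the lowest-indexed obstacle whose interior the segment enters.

Obstacle 1 [(15,11) (17,1) (24,2)]:
  edge (15,11)–(17,1): crosses AB
  edge (17,1)–(24,2): clear
  edge (24,2)–(15,11): crosses AB
  → BLOCKED
Obstacle 2 [(0,11) (2,6) (11,2) (11,4) (7,10)]:
  edge (0,11)–(2,6): clear
  edge (2,6)–(11,2): clear
  edge (11,2)–(11,4): clear
  edge (11,4)–(7,10): clear
  edge (7,10)–(0,11): clear
  midpoint (10,11) outside
  → clear
Obstacle 3 [(4,17) (9,14) (9,22)]:
  edge (4,17)–(9,14): clear
  edge (9,14)–(9,22): clear
  edge (9,22)–(4,17): clear
  midpoint (10,11) outside
  → clear

BLOCKED by obstacle 1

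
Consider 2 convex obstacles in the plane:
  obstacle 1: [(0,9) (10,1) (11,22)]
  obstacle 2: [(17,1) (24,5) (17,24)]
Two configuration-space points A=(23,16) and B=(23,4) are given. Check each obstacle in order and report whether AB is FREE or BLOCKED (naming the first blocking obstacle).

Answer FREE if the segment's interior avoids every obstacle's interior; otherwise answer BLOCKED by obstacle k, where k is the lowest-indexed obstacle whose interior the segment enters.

BLOCKED by obstacle 2

Obstacle 1 [(0,9) (10,1) (11,22)]:
  edge (0,9)–(10,1): clear
  edge (10,1)–(11,22): clear
  edge (11,22)–(0,9): clear
  midpoint (23,10) outside
  → clear
Obstacle 2 [(17,1) (24,5) (17,24)]:
  edge (17,1)–(24,5): crosses AB
  edge (24,5)–(17,24): crosses AB
  edge (17,24)–(17,1): clear
  → BLOCKED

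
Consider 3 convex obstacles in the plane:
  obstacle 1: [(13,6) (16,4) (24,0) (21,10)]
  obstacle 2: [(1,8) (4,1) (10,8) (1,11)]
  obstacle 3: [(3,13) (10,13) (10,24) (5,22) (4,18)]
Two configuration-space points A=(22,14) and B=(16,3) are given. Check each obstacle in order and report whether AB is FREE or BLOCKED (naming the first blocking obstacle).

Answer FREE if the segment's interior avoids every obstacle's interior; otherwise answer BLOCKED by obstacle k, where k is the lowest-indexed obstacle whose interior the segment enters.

Obstacle 1 [(13,6) (16,4) (24,0) (21,10)]:
  edge (13,6)–(16,4): clear
  edge (16,4)–(24,0): crosses AB
  edge (24,0)–(21,10): clear
  edge (21,10)–(13,6): crosses AB
  → BLOCKED
Obstacle 2 [(1,8) (4,1) (10,8) (1,11)]:
  edge (1,8)–(4,1): clear
  edge (4,1)–(10,8): clear
  edge (10,8)–(1,11): clear
  edge (1,11)–(1,8): clear
  midpoint (19,17/2) outside
  → clear
Obstacle 3 [(3,13) (10,13) (10,24) (5,22) (4,18)]:
  edge (3,13)–(10,13): clear
  edge (10,13)–(10,24): clear
  edge (10,24)–(5,22): clear
  edge (5,22)–(4,18): clear
  edge (4,18)–(3,13): clear
  midpoint (19,17/2) outside
  → clear

BLOCKED by obstacle 1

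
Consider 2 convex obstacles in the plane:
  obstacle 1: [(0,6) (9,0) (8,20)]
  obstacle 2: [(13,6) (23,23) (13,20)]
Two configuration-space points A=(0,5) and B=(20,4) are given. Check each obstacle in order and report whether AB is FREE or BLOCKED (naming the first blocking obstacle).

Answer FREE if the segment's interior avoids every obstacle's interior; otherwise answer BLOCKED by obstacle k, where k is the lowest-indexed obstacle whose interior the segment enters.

Obstacle 1 [(0,6) (9,0) (8,20)]:
  edge (0,6)–(9,0): crosses AB
  edge (9,0)–(8,20): crosses AB
  edge (8,20)–(0,6): clear
  → BLOCKED
Obstacle 2 [(13,6) (23,23) (13,20)]:
  edge (13,6)–(23,23): clear
  edge (23,23)–(13,20): clear
  edge (13,20)–(13,6): clear
  midpoint (10,9/2) outside
  → clear

BLOCKED by obstacle 1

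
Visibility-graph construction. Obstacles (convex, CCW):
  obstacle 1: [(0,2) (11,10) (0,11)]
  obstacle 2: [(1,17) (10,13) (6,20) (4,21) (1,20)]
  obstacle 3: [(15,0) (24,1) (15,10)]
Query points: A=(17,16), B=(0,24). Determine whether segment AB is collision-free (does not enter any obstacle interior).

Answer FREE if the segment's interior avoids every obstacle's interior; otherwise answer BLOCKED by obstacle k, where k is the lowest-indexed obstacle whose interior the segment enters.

FREE

Obstacle 1 [(0,2) (11,10) (0,11)]:
  edge (0,2)–(11,10): clear
  edge (11,10)–(0,11): clear
  edge (0,11)–(0,2): clear
  midpoint (17/2,20) outside
  → clear
Obstacle 2 [(1,17) (10,13) (6,20) (4,21) (1,20)]:
  edge (1,17)–(10,13): clear
  edge (10,13)–(6,20): clear
  edge (6,20)–(4,21): clear
  edge (4,21)–(1,20): clear
  edge (1,20)–(1,17): clear
  midpoint (17/2,20) outside
  → clear
Obstacle 3 [(15,0) (24,1) (15,10)]:
  edge (15,0)–(24,1): clear
  edge (24,1)–(15,10): clear
  edge (15,10)–(15,0): clear
  midpoint (17/2,20) outside
  → clear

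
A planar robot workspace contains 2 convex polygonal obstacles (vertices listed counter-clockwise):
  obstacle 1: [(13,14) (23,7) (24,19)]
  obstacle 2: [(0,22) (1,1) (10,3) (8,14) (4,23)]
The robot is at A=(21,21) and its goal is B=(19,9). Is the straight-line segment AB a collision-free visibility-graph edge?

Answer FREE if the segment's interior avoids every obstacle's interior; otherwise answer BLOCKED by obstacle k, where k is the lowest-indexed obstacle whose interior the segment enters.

BLOCKED by obstacle 1

Obstacle 1 [(13,14) (23,7) (24,19)]:
  edge (13,14)–(23,7): crosses AB
  edge (23,7)–(24,19): clear
  edge (24,19)–(13,14): crosses AB
  → BLOCKED
Obstacle 2 [(0,22) (1,1) (10,3) (8,14) (4,23)]:
  edge (0,22)–(1,1): clear
  edge (1,1)–(10,3): clear
  edge (10,3)–(8,14): clear
  edge (8,14)–(4,23): clear
  edge (4,23)–(0,22): clear
  midpoint (20,15) outside
  → clear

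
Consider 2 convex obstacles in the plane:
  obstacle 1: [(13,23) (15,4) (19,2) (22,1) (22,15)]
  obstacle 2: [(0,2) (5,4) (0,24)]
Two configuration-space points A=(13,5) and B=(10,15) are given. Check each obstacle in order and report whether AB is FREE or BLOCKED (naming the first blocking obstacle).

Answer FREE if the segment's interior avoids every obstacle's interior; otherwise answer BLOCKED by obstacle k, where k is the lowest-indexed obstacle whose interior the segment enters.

FREE

Obstacle 1 [(13,23) (15,4) (19,2) (22,1) (22,15)]:
  edge (13,23)–(15,4): clear
  edge (15,4)–(19,2): clear
  edge (19,2)–(22,1): clear
  edge (22,1)–(22,15): clear
  edge (22,15)–(13,23): clear
  midpoint (23/2,10) outside
  → clear
Obstacle 2 [(0,2) (5,4) (0,24)]:
  edge (0,2)–(5,4): clear
  edge (5,4)–(0,24): clear
  edge (0,24)–(0,2): clear
  midpoint (23/2,10) outside
  → clear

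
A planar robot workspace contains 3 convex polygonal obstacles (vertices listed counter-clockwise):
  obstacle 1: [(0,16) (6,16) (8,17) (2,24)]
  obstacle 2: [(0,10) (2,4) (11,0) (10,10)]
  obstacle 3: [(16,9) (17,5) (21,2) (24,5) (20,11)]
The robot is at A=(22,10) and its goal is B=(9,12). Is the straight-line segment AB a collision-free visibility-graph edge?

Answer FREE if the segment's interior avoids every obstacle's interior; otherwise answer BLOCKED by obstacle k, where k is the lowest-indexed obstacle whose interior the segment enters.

BLOCKED by obstacle 3

Obstacle 1 [(0,16) (6,16) (8,17) (2,24)]:
  edge (0,16)–(6,16): clear
  edge (6,16)–(8,17): clear
  edge (8,17)–(2,24): clear
  edge (2,24)–(0,16): clear
  midpoint (31/2,11) outside
  → clear
Obstacle 2 [(0,10) (2,4) (11,0) (10,10)]:
  edge (0,10)–(2,4): clear
  edge (2,4)–(11,0): clear
  edge (11,0)–(10,10): clear
  edge (10,10)–(0,10): clear
  midpoint (31/2,11) outside
  → clear
Obstacle 3 [(16,9) (17,5) (21,2) (24,5) (20,11)]:
  edge (16,9)–(17,5): clear
  edge (17,5)–(21,2): clear
  edge (21,2)–(24,5): clear
  edge (24,5)–(20,11): crosses AB
  edge (20,11)–(16,9): crosses AB
  → BLOCKED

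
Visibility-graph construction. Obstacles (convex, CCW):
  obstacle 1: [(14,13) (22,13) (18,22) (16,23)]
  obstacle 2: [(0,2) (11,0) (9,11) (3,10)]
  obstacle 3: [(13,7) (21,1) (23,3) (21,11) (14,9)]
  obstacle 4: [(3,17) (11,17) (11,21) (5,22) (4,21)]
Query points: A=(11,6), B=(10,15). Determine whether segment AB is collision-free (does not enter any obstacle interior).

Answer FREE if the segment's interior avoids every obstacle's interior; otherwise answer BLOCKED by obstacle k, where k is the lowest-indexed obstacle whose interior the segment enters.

Obstacle 1 [(14,13) (22,13) (18,22) (16,23)]:
  edge (14,13)–(22,13): clear
  edge (22,13)–(18,22): clear
  edge (18,22)–(16,23): clear
  edge (16,23)–(14,13): clear
  midpoint (21/2,21/2) outside
  → clear
Obstacle 2 [(0,2) (11,0) (9,11) (3,10)]:
  edge (0,2)–(11,0): clear
  edge (11,0)–(9,11): clear
  edge (9,11)–(3,10): clear
  edge (3,10)–(0,2): clear
  midpoint (21/2,21/2) outside
  → clear
Obstacle 3 [(13,7) (21,1) (23,3) (21,11) (14,9)]:
  edge (13,7)–(21,1): clear
  edge (21,1)–(23,3): clear
  edge (23,3)–(21,11): clear
  edge (21,11)–(14,9): clear
  edge (14,9)–(13,7): clear
  midpoint (21/2,21/2) outside
  → clear
Obstacle 4 [(3,17) (11,17) (11,21) (5,22) (4,21)]:
  edge (3,17)–(11,17): clear
  edge (11,17)–(11,21): clear
  edge (11,21)–(5,22): clear
  edge (5,22)–(4,21): clear
  edge (4,21)–(3,17): clear
  midpoint (21/2,21/2) outside
  → clear

FREE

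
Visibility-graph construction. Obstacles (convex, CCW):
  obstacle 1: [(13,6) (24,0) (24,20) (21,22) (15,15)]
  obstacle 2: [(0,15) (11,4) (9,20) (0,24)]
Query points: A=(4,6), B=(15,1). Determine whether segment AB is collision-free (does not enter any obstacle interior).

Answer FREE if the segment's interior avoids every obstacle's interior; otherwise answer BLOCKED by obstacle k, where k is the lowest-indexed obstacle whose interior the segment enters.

FREE

Obstacle 1 [(13,6) (24,0) (24,20) (21,22) (15,15)]:
  edge (13,6)–(24,0): clear
  edge (24,0)–(24,20): clear
  edge (24,20)–(21,22): clear
  edge (21,22)–(15,15): clear
  edge (15,15)–(13,6): clear
  midpoint (19/2,7/2) outside
  → clear
Obstacle 2 [(0,15) (11,4) (9,20) (0,24)]:
  edge (0,15)–(11,4): clear
  edge (11,4)–(9,20): clear
  edge (9,20)–(0,24): clear
  edge (0,24)–(0,15): clear
  midpoint (19/2,7/2) outside
  → clear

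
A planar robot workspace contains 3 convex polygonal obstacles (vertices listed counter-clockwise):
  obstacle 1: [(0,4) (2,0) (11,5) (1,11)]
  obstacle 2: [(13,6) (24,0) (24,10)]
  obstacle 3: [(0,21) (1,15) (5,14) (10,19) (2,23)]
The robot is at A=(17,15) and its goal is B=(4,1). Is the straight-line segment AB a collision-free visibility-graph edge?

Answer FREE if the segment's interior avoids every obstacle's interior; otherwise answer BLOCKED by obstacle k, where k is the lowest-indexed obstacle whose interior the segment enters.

BLOCKED by obstacle 1

Obstacle 1 [(0,4) (2,0) (11,5) (1,11)]:
  edge (0,4)–(2,0): clear
  edge (2,0)–(11,5): crosses AB
  edge (11,5)–(1,11): crosses AB
  edge (1,11)–(0,4): clear
  → BLOCKED
Obstacle 2 [(13,6) (24,0) (24,10)]:
  edge (13,6)–(24,0): clear
  edge (24,0)–(24,10): clear
  edge (24,10)–(13,6): clear
  midpoint (21/2,8) outside
  → clear
Obstacle 3 [(0,21) (1,15) (5,14) (10,19) (2,23)]:
  edge (0,21)–(1,15): clear
  edge (1,15)–(5,14): clear
  edge (5,14)–(10,19): clear
  edge (10,19)–(2,23): clear
  edge (2,23)–(0,21): clear
  midpoint (21/2,8) outside
  → clear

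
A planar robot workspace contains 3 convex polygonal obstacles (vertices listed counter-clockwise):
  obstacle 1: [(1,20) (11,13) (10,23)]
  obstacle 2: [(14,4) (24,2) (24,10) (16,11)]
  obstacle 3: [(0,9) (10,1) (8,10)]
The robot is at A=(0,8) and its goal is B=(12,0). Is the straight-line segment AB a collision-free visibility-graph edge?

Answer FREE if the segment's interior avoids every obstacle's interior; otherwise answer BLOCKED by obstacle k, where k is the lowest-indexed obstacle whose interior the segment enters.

BLOCKED by obstacle 3

Obstacle 1 [(1,20) (11,13) (10,23)]:
  edge (1,20)–(11,13): clear
  edge (11,13)–(10,23): clear
  edge (10,23)–(1,20): clear
  midpoint (6,4) outside
  → clear
Obstacle 2 [(14,4) (24,2) (24,10) (16,11)]:
  edge (14,4)–(24,2): clear
  edge (24,2)–(24,10): clear
  edge (24,10)–(16,11): clear
  edge (16,11)–(14,4): clear
  midpoint (6,4) outside
  → clear
Obstacle 3 [(0,9) (10,1) (8,10)]:
  edge (0,9)–(10,1): crosses AB
  edge (10,1)–(8,10): crosses AB
  edge (8,10)–(0,9): clear
  → BLOCKED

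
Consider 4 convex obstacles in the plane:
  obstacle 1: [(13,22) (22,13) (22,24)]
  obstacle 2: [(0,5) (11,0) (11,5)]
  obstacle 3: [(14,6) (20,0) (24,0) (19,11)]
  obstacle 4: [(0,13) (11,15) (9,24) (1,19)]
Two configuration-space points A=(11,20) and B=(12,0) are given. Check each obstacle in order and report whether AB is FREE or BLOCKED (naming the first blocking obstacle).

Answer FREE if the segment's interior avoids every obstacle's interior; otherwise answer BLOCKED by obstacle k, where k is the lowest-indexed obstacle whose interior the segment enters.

FREE

Obstacle 1 [(13,22) (22,13) (22,24)]:
  edge (13,22)–(22,13): clear
  edge (22,13)–(22,24): clear
  edge (22,24)–(13,22): clear
  midpoint (23/2,10) outside
  → clear
Obstacle 2 [(0,5) (11,0) (11,5)]:
  edge (0,5)–(11,0): clear
  edge (11,0)–(11,5): clear
  edge (11,5)–(0,5): clear
  midpoint (23/2,10) outside
  → clear
Obstacle 3 [(14,6) (20,0) (24,0) (19,11)]:
  edge (14,6)–(20,0): clear
  edge (20,0)–(24,0): clear
  edge (24,0)–(19,11): clear
  edge (19,11)–(14,6): clear
  midpoint (23/2,10) outside
  → clear
Obstacle 4 [(0,13) (11,15) (9,24) (1,19)]:
  edge (0,13)–(11,15): clear
  edge (11,15)–(9,24): clear
  edge (9,24)–(1,19): clear
  edge (1,19)–(0,13): clear
  midpoint (23/2,10) outside
  → clear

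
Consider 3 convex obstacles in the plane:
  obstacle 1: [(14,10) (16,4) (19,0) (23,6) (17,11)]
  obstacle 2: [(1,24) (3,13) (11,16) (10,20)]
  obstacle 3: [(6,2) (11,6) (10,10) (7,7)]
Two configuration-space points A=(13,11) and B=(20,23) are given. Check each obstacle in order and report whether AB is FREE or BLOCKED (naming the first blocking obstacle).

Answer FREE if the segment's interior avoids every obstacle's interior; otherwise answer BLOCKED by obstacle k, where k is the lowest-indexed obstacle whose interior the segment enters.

Obstacle 1 [(14,10) (16,4) (19,0) (23,6) (17,11)]:
  edge (14,10)–(16,4): clear
  edge (16,4)–(19,0): clear
  edge (19,0)–(23,6): clear
  edge (23,6)–(17,11): clear
  edge (17,11)–(14,10): clear
  midpoint (33/2,17) outside
  → clear
Obstacle 2 [(1,24) (3,13) (11,16) (10,20)]:
  edge (1,24)–(3,13): clear
  edge (3,13)–(11,16): clear
  edge (11,16)–(10,20): clear
  edge (10,20)–(1,24): clear
  midpoint (33/2,17) outside
  → clear
Obstacle 3 [(6,2) (11,6) (10,10) (7,7)]:
  edge (6,2)–(11,6): clear
  edge (11,6)–(10,10): clear
  edge (10,10)–(7,7): clear
  edge (7,7)–(6,2): clear
  midpoint (33/2,17) outside
  → clear

FREE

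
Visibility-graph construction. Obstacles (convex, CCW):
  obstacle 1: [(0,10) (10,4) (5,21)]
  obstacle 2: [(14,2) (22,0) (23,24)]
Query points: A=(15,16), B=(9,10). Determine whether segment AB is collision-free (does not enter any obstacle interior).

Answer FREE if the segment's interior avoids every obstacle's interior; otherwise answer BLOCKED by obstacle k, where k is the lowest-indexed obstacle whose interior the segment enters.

Obstacle 1 [(0,10) (10,4) (5,21)]:
  edge (0,10)–(10,4): clear
  edge (10,4)–(5,21): clear
  edge (5,21)–(0,10): clear
  midpoint (12,13) outside
  → clear
Obstacle 2 [(14,2) (22,0) (23,24)]:
  edge (14,2)–(22,0): clear
  edge (22,0)–(23,24): clear
  edge (23,24)–(14,2): clear
  midpoint (12,13) outside
  → clear

FREE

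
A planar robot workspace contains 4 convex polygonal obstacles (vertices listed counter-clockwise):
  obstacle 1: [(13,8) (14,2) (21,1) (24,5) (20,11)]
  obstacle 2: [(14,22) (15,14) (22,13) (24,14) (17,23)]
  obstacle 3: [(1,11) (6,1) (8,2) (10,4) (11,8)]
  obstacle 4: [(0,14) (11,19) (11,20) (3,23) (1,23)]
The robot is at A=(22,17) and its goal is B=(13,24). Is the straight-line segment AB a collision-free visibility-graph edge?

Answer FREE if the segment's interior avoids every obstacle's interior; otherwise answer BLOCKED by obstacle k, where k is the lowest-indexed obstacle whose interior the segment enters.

BLOCKED by obstacle 2

Obstacle 1 [(13,8) (14,2) (21,1) (24,5) (20,11)]:
  edge (13,8)–(14,2): clear
  edge (14,2)–(21,1): clear
  edge (21,1)–(24,5): clear
  edge (24,5)–(20,11): clear
  edge (20,11)–(13,8): clear
  midpoint (35/2,41/2) outside
  → clear
Obstacle 2 [(14,22) (15,14) (22,13) (24,14) (17,23)]:
  edge (14,22)–(15,14): clear
  edge (15,14)–(22,13): clear
  edge (22,13)–(24,14): clear
  edge (24,14)–(17,23): crosses AB
  edge (17,23)–(14,22): crosses AB
  → BLOCKED
Obstacle 3 [(1,11) (6,1) (8,2) (10,4) (11,8)]:
  edge (1,11)–(6,1): clear
  edge (6,1)–(8,2): clear
  edge (8,2)–(10,4): clear
  edge (10,4)–(11,8): clear
  edge (11,8)–(1,11): clear
  midpoint (35/2,41/2) outside
  → clear
Obstacle 4 [(0,14) (11,19) (11,20) (3,23) (1,23)]:
  edge (0,14)–(11,19): clear
  edge (11,19)–(11,20): clear
  edge (11,20)–(3,23): clear
  edge (3,23)–(1,23): clear
  edge (1,23)–(0,14): clear
  midpoint (35/2,41/2) outside
  → clear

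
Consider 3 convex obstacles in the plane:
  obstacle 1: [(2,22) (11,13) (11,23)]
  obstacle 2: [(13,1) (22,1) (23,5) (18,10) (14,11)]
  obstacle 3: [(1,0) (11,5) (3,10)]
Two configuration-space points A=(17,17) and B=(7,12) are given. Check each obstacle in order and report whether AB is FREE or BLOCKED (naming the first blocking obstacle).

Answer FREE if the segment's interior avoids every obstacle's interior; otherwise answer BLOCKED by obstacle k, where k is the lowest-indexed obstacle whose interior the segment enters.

BLOCKED by obstacle 1

Obstacle 1 [(2,22) (11,13) (11,23)]:
  edge (2,22)–(11,13): crosses AB
  edge (11,13)–(11,23): crosses AB
  edge (11,23)–(2,22): clear
  → BLOCKED
Obstacle 2 [(13,1) (22,1) (23,5) (18,10) (14,11)]:
  edge (13,1)–(22,1): clear
  edge (22,1)–(23,5): clear
  edge (23,5)–(18,10): clear
  edge (18,10)–(14,11): clear
  edge (14,11)–(13,1): clear
  midpoint (12,29/2) outside
  → clear
Obstacle 3 [(1,0) (11,5) (3,10)]:
  edge (1,0)–(11,5): clear
  edge (11,5)–(3,10): clear
  edge (3,10)–(1,0): clear
  midpoint (12,29/2) outside
  → clear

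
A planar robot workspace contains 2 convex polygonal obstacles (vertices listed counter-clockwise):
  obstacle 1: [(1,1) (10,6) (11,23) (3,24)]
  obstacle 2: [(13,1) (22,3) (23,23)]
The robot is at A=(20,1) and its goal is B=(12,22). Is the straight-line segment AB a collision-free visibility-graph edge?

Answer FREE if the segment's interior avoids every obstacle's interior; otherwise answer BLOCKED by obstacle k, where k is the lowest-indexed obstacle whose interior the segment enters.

Obstacle 1 [(1,1) (10,6) (11,23) (3,24)]:
  edge (1,1)–(10,6): clear
  edge (10,6)–(11,23): clear
  edge (11,23)–(3,24): clear
  edge (3,24)–(1,1): clear
  midpoint (16,23/2) outside
  → clear
Obstacle 2 [(13,1) (22,3) (23,23)]:
  edge (13,1)–(22,3): crosses AB
  edge (22,3)–(23,23): clear
  edge (23,23)–(13,1): crosses AB
  → BLOCKED

BLOCKED by obstacle 2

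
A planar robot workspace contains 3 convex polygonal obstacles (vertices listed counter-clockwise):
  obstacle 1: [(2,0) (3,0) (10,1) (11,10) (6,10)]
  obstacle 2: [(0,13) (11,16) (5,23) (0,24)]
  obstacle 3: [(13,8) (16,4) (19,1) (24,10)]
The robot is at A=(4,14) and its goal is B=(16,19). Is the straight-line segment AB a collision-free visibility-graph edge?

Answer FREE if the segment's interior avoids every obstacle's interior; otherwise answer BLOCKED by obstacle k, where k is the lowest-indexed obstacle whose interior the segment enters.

Obstacle 1 [(2,0) (3,0) (10,1) (11,10) (6,10)]:
  edge (2,0)–(3,0): clear
  edge (3,0)–(10,1): clear
  edge (10,1)–(11,10): clear
  edge (11,10)–(6,10): clear
  edge (6,10)–(2,0): clear
  midpoint (10,33/2) outside
  → clear
Obstacle 2 [(0,13) (11,16) (5,23) (0,24)]:
  edge (0,13)–(11,16): crosses AB
  edge (11,16)–(5,23): crosses AB
  edge (5,23)–(0,24): clear
  edge (0,24)–(0,13): clear
  → BLOCKED
Obstacle 3 [(13,8) (16,4) (19,1) (24,10)]:
  edge (13,8)–(16,4): clear
  edge (16,4)–(19,1): clear
  edge (19,1)–(24,10): clear
  edge (24,10)–(13,8): clear
  midpoint (10,33/2) outside
  → clear

BLOCKED by obstacle 2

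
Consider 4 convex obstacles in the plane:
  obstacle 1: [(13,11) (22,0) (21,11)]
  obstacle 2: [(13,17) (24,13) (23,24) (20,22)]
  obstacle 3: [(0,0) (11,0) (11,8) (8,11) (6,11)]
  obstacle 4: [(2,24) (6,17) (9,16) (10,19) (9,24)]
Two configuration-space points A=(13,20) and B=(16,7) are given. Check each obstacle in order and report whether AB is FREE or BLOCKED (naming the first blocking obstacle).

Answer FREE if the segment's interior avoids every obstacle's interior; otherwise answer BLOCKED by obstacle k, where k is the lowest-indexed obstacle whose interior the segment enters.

Obstacle 1 [(13,11) (22,0) (21,11)]:
  edge (13,11)–(22,0): crosses AB
  edge (22,0)–(21,11): clear
  edge (21,11)–(13,11): crosses AB
  → BLOCKED
Obstacle 2 [(13,17) (24,13) (23,24) (20,22)]:
  edge (13,17)–(24,13): crosses AB
  edge (24,13)–(23,24): clear
  edge (23,24)–(20,22): clear
  edge (20,22)–(13,17): crosses AB
  → BLOCKED
Obstacle 3 [(0,0) (11,0) (11,8) (8,11) (6,11)]:
  edge (0,0)–(11,0): clear
  edge (11,0)–(11,8): clear
  edge (11,8)–(8,11): clear
  edge (8,11)–(6,11): clear
  edge (6,11)–(0,0): clear
  midpoint (29/2,27/2) outside
  → clear
Obstacle 4 [(2,24) (6,17) (9,16) (10,19) (9,24)]:
  edge (2,24)–(6,17): clear
  edge (6,17)–(9,16): clear
  edge (9,16)–(10,19): clear
  edge (10,19)–(9,24): clear
  edge (9,24)–(2,24): clear
  midpoint (29/2,27/2) outside
  → clear

BLOCKED by obstacle 1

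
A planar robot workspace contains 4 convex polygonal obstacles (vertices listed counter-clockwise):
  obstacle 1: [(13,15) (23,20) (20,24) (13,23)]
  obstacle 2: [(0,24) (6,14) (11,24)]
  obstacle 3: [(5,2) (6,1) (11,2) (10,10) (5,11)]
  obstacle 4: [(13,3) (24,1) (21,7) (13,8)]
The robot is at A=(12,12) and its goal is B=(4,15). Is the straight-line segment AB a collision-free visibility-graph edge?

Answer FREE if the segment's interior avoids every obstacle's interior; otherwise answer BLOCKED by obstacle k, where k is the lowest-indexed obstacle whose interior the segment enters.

BLOCKED by obstacle 2

Obstacle 1 [(13,15) (23,20) (20,24) (13,23)]:
  edge (13,15)–(23,20): clear
  edge (23,20)–(20,24): clear
  edge (20,24)–(13,23): clear
  edge (13,23)–(13,15): clear
  midpoint (8,27/2) outside
  → clear
Obstacle 2 [(0,24) (6,14) (11,24)]:
  edge (0,24)–(6,14): crosses AB
  edge (6,14)–(11,24): crosses AB
  edge (11,24)–(0,24): clear
  → BLOCKED
Obstacle 3 [(5,2) (6,1) (11,2) (10,10) (5,11)]:
  edge (5,2)–(6,1): clear
  edge (6,1)–(11,2): clear
  edge (11,2)–(10,10): clear
  edge (10,10)–(5,11): clear
  edge (5,11)–(5,2): clear
  midpoint (8,27/2) outside
  → clear
Obstacle 4 [(13,3) (24,1) (21,7) (13,8)]:
  edge (13,3)–(24,1): clear
  edge (24,1)–(21,7): clear
  edge (21,7)–(13,8): clear
  edge (13,8)–(13,3): clear
  midpoint (8,27/2) outside
  → clear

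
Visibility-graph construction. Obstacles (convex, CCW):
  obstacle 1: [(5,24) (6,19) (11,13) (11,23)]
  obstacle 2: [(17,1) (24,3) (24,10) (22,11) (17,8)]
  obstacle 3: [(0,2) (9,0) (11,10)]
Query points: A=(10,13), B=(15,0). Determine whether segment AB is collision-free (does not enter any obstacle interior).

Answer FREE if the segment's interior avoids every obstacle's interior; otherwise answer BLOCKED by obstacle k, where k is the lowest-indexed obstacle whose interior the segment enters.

FREE

Obstacle 1 [(5,24) (6,19) (11,13) (11,23)]:
  edge (5,24)–(6,19): clear
  edge (6,19)–(11,13): clear
  edge (11,13)–(11,23): clear
  edge (11,23)–(5,24): clear
  midpoint (25/2,13/2) outside
  → clear
Obstacle 2 [(17,1) (24,3) (24,10) (22,11) (17,8)]:
  edge (17,1)–(24,3): clear
  edge (24,3)–(24,10): clear
  edge (24,10)–(22,11): clear
  edge (22,11)–(17,8): clear
  edge (17,8)–(17,1): clear
  midpoint (25/2,13/2) outside
  → clear
Obstacle 3 [(0,2) (9,0) (11,10)]:
  edge (0,2)–(9,0): clear
  edge (9,0)–(11,10): clear
  edge (11,10)–(0,2): clear
  midpoint (25/2,13/2) outside
  → clear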